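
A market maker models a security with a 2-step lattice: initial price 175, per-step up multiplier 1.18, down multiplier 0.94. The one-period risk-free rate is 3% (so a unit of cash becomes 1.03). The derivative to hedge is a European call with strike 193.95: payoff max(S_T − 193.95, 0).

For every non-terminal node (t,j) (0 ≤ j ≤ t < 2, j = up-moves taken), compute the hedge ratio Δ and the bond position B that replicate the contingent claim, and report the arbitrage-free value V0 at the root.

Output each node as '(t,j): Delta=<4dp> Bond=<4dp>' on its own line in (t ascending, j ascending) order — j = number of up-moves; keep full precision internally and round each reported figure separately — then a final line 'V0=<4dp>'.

(0,0): Delta=0.4319 Bond=-68.9254
(1,0): Delta=0.0041 Bond=-0.6084
(1,1): Delta=1.0000 Bond=-188.3010
V0=6.6612

Risk-neutral probability p* = (R−d)/(u−d) = (1.03−0.94)/(1.18−0.94) = 0.3750.
Payoff layer (t=2): V(2,0)=0.0000, V(2,1)=0.1600, V(2,2)=49.7200
(1,0): S=164.5000. Δ = (V_up−V_dn)/(S_up−S_dn) = (0.1600−0.0000)/(194.1100−154.6300) = 0.0041. V = [p*·0.1600 + (1−p*)·0.0000]/1.03 = 0.0583. B = V − Δ·S = -0.6084.
(1,1): S=206.5000. Δ = (V_up−V_dn)/(S_up−S_dn) = (49.7200−0.1600)/(243.6700−194.1100) = 1.0000. V = [p*·49.7200 + (1−p*)·0.1600]/1.03 = 18.1990. B = V − Δ·S = -188.3010.
(0,0): S=175.0000. Δ = (V_up−V_dn)/(S_up−S_dn) = (18.1990−0.0583)/(206.5000−164.5000) = 0.4319. V = [p*·18.1990 + (1−p*)·0.0583]/1.03 = 6.6612. B = V − Δ·S = -68.9254.
Root portfolio cost Δ·175+B reproduces V0=6.6612.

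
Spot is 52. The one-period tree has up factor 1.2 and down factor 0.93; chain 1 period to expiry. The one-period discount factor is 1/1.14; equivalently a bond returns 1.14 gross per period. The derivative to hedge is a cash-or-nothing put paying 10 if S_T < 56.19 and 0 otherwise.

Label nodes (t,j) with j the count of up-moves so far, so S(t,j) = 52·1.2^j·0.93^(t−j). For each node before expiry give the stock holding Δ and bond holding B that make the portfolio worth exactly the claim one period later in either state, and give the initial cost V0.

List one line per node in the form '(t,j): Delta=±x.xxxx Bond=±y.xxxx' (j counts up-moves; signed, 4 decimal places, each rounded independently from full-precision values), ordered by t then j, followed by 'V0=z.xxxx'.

The replicating-portfolio and risk-neutral prices coincide; use p* = (1.14−0.93)/(1.2−0.93) = 0.7778 for the latter.
At expiry t=1: V(1,0)=10.0000, V(1,1)=0.0000
Node (0,0) S=52.0000: V=(p*·0.0000+(1−p*)·10.0000)/1.14=1.9493; Δ=(0.0000−10.0000)/(62.4000−48.3600)=-0.7123; B=V−Δ·S=38.9864
Check: Δ(0,0)·S0 + B(0,0) = 1.9493 = V0.

(0,0): Delta=-0.7123 Bond=38.9864
V0=1.9493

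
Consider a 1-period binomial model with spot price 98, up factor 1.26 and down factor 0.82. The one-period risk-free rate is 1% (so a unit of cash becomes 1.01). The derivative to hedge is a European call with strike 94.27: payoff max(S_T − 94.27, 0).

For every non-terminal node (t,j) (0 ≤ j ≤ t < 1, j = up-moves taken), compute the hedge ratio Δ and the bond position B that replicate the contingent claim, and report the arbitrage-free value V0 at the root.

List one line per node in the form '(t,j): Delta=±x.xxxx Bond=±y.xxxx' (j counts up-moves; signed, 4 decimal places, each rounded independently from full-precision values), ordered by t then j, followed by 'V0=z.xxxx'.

(0,0): Delta=0.6774 Bond=-53.8978
V0=12.4885

Risk-neutral probability p* = (R−d)/(u−d) = (1.01−0.82)/(1.26−0.82) = 0.4318.
Terminal payoffs: V(1,0)=0.0000, V(1,1)=29.2100
(0,0): S=98.0000. Δ = (V_up−V_dn)/(S_up−S_dn) = (29.2100−0.0000)/(123.4800−80.3600) = 0.6774. V = [p*·29.2100 + (1−p*)·0.0000]/1.01 = 12.4885. B = V − Δ·S = -53.8978.
The time-0 hedge costs 12.4885, which is the no-arbitrage price.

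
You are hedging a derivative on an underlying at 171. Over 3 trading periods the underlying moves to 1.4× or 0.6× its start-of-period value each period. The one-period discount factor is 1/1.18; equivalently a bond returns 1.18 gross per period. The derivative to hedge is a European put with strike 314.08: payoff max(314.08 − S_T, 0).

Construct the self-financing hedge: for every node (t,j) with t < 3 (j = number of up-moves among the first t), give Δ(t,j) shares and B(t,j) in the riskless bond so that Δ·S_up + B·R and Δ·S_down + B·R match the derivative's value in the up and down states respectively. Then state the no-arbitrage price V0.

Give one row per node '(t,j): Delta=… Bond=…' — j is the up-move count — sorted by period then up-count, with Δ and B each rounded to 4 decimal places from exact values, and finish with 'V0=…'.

(0,0): Delta=-0.5719 Bond=153.9345
(1,0): Delta=-1.0000 Bond=225.5674
(1,1): Delta=-0.5023 Bond=164.9817
(2,0): Delta=-1.0000 Bond=266.1695
(2,1): Delta=-1.0000 Bond=266.1695
(2,2): Delta=-0.4214 Bond=167.5610
V0=56.1422

Since d<R<u, set p* = (R−d)/(u−d) = 0.7250; price each node as the discounted p*-expectation of its children.
Payoff layer (t=3): V(3,0)=277.1440, V(3,1)=227.8960, V(3,2)=112.9840, V(3,3)=0.0000
(2,0): S=61.5600. Δ = (V_up−V_dn)/(S_up−S_dn) = (227.8960−277.1440)/(86.1840−36.9360) = -1.0000. V = [p*·227.8960 + (1−p*)·277.1440]/1.18 = 204.6095. B = V − Δ·S = 266.1695.
(2,1): S=143.6400. Δ = (V_up−V_dn)/(S_up−S_dn) = (112.9840−227.8960)/(201.0960−86.1840) = -1.0000. V = [p*·112.9840 + (1−p*)·227.8960]/1.18 = 122.5295. B = V − Δ·S = 266.1695.
(2,2): S=335.1600. Δ = (V_up−V_dn)/(S_up−S_dn) = (0.0000−112.9840)/(469.2240−201.0960) = -0.4214. V = [p*·0.0000 + (1−p*)·112.9840]/1.18 = 26.3310. B = V − Δ·S = 167.5610.
(1,0): S=102.6000. Δ = (V_up−V_dn)/(S_up−S_dn) = (122.5295−204.6095)/(143.6400−61.5600) = -1.0000. V = [p*·122.5295 + (1−p*)·204.6095]/1.18 = 122.9674. B = V − Δ·S = 225.5674.
(1,1): S=239.4000. Δ = (V_up−V_dn)/(S_up−S_dn) = (26.3310−122.5295)/(335.1600−143.6400) = -0.5023. V = [p*·26.3310 + (1−p*)·122.5295]/1.18 = 44.7336. B = V − Δ·S = 164.9817.
(0,0): S=171.0000. Δ = (V_up−V_dn)/(S_up−S_dn) = (44.7336−122.9674)/(239.4000−102.6000) = -0.5719. V = [p*·44.7336 + (1−p*)·122.9674]/1.18 = 56.1422. B = V − Δ·S = 153.9345.
Each (Δ,B) replicates both successor values, so the strategy is self-financing and V0 is arbitrage-free.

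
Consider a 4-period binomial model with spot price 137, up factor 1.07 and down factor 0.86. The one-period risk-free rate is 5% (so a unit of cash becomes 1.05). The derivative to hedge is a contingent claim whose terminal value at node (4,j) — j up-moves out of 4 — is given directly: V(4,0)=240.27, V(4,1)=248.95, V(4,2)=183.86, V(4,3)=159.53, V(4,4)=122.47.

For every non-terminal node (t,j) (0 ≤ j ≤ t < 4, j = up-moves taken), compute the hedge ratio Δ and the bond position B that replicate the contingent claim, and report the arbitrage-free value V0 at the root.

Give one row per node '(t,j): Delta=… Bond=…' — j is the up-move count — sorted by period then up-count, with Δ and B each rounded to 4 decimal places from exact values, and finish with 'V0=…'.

Risk-neutral probability p* = (R−d)/(u−d) = (1.05−0.86)/(1.07−0.86) = 0.9048.
At expiry t=4: V(4,0)=240.2700, V(4,1)=248.9500, V(4,2)=183.8600, V(4,3)=159.5300, V(4,4)=122.4700
Node (3,0) S=87.1397: V=(p*·248.9500+(1−p*)·240.2700)/1.05=236.3079; Δ=(248.9500−240.2700)/(93.2394−74.9401)=0.4743; B=V−Δ·S=194.9746
Node (3,1) S=108.4180: V=(p*·183.8600+(1−p*)·248.9500)/1.05=181.0086; Δ=(183.8600−248.9500)/(116.0072−93.2394)=-2.8589; B=V−Δ·S=490.9610
Node (3,2) S=134.8921: V=(p*·159.5300+(1−p*)·183.8600)/1.05=154.1401; Δ=(159.5300−183.8600)/(144.3346−116.0072)=-0.8589; B=V−Δ·S=269.9973
Node (3,3) S=167.8309: V=(p*·122.4700+(1−p*)·159.5300)/1.05=119.9995; Δ=(122.4700−159.5300)/(179.5791−144.3346)=-1.0515; B=V−Δ·S=296.4757
Node (2,0) S=101.3252: V=(p*·181.0086+(1−p*)·236.3079)/1.05=177.4050; Δ=(181.0086−236.3079)/(108.4180−87.1397)=-2.5989; B=V−Δ·S=440.7351
Node (2,1) S=126.0674: V=(p*·154.1401+(1−p*)·181.0086)/1.05=149.2372; Δ=(154.1401−181.0086)/(134.8921−108.4180)=-1.0149; B=V−Δ·S=277.1823
Node (2,2) S=156.8513: V=(p*·119.9995+(1−p*)·154.1401)/1.05=117.3819; Δ=(119.9995−154.1401)/(167.8309−134.8921)=-1.0365; B=V−Δ·S=279.9562
Node (1,0) S=117.8200: V=(p*·149.2372+(1−p*)·177.4050)/1.05=144.6855; Δ=(149.2372−177.4050)/(126.0674−101.3252)=-1.1385; B=V−Δ·S=278.8179
Node (1,1) S=146.5900: V=(p*·117.3819+(1−p*)·149.2372)/1.05=114.6817; Δ=(117.3819−149.2372)/(156.8513−126.0674)=-1.0348; B=V−Δ·S=266.3733
Node (0,0) S=137.0000: V=(p*·114.6817+(1−p*)·144.6855)/1.05=111.9421; Δ=(114.6817−144.6855)/(146.5900−117.8200)=-1.0429; B=V−Δ·S=254.8176
Self-financing check: at every node Δ·S+B equals the discounted successor values.

(0,0): Delta=-1.0429 Bond=254.8176
(1,0): Delta=-1.1385 Bond=278.8179
(1,1): Delta=-1.0348 Bond=266.3733
(2,0): Delta=-2.5989 Bond=440.7351
(2,1): Delta=-1.0149 Bond=277.1823
(2,2): Delta=-1.0365 Bond=279.9562
(3,0): Delta=0.4743 Bond=194.9746
(3,1): Delta=-2.8589 Bond=490.9610
(3,2): Delta=-0.8589 Bond=269.9973
(3,3): Delta=-1.0515 Bond=296.4757
V0=111.9421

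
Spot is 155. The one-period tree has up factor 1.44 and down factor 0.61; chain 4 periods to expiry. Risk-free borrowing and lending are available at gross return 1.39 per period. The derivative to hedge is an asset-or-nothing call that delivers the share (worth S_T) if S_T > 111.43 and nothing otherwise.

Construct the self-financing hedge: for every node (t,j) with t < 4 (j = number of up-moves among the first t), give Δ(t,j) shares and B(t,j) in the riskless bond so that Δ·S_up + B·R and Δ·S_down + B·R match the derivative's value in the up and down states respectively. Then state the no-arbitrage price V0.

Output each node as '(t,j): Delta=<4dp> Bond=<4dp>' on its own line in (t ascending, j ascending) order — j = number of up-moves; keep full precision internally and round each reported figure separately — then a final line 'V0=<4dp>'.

(0,0): Delta=1.0015 Bond=-0.2409
(1,0): Delta=1.0371 Bond=-3.7056
(1,1): Delta=1.0005 Bond=-0.1188
(2,0): Delta=1.6891 Bond=-42.7519
(2,1): Delta=1.0194 Bond=-2.7405
(2,2): Delta=1.0000 Bond=0.0000
(3,0): Delta=0.0000 Bond=0.0000
(3,1): Delta=1.7349 Bond=-63.2344
(3,2): Delta=1.0000 Bond=0.0000
(3,3): Delta=1.0000 Bond=0.0000
V0=154.9888

Risk-neutral probability p* = (R−d)/(u−d) = (1.39−0.61)/(1.44−0.61) = 0.9398.
Terminal values V(4,·): V(4,0)=0.0000, V(4,1)=0.0000, V(4,2)=119.5959, V(4,3)=282.3248, V(4,4)=666.4716
  t=3,j=0: stock 35.1821 → up 50.6622 (V=0.0000), down 21.4611 (V=0.0000). Price 0.0000; hedge Δ=0.0000, bond B=0.0000.
  t=3,j=1: stock 83.0527 → up 119.5959 (V=119.5959), down 50.6622 (V=0.0000). Price 80.8571; hedge Δ=1.7349, bond B=-63.2344.
  t=3,j=2: stock 196.0589 → up 282.3248 (V=282.3248), down 119.5959 (V=119.5959). Price 196.0589; hedge Δ=1.0000, bond B=0.0000.
  t=3,j=3: stock 462.8275 → up 666.4716 (V=666.4716), down 282.3248 (V=282.3248). Price 462.8275; hedge Δ=1.0000, bond B=0.0000.
  t=2,j=0: stock 57.6755 → up 83.0527 (V=80.8571), down 35.1821 (V=0.0000). Price 54.6663; hedge Δ=1.6891, bond B=-42.7519.
  t=2,j=1: stock 136.1520 → up 196.0589 (V=196.0589), down 83.0527 (V=80.8571). Price 136.0568; hedge Δ=1.0194, bond B=-2.7405.
  t=2,j=2: stock 321.4080 → up 462.8275 (V=462.8275), down 196.0589 (V=196.0589). Price 321.4080; hedge Δ=1.0000, bond B=0.0000.
  t=1,j=0: stock 94.5500 → up 136.1520 (V=136.0568), down 57.6755 (V=54.6663). Price 94.3553; hedge Δ=1.0371, bond B=-3.7056.
  t=1,j=1: stock 223.2000 → up 321.4080 (V=321.4080), down 136.1520 (V=136.0568). Price 223.1959; hedge Δ=1.0005, bond B=-0.1188.
  t=0,j=0: stock 155.0000 → up 223.2000 (V=223.1959), down 94.5500 (V=94.3553). Price 154.9888; hedge Δ=1.0015, bond B=-0.2409.
Each (Δ,B) replicates both successor values, so the strategy is self-financing and V0 is arbitrage-free.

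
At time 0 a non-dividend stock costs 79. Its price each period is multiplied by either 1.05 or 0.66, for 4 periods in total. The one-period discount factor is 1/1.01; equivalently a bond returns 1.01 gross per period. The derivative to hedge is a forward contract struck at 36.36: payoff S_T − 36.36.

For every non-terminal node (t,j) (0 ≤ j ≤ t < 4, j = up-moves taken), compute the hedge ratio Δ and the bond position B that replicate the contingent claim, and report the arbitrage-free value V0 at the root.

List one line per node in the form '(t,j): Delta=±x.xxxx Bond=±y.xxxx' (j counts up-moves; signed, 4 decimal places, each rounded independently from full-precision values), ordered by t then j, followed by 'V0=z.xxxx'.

Since d<R<u, set p* = (R−d)/(u−d) = 0.8974; price each node as the discounted p*-expectation of its children.
At expiry t=4: V(4,0)=-21.3700, V(4,1)=-12.5122, V(4,2)=1.5797, V(4,3)=23.9986, V(4,4)=59.6650
  t=3,j=0: stock 22.7122 → up 23.8478 (V=-12.5122), down 14.9900 (V=-21.3700). Price -13.2878; hedge Δ=1.0000, bond B=-36.0000.
  t=3,j=1: stock 36.1330 → up 37.9397 (V=1.5797), down 23.8478 (V=-12.5122). Price 0.1330; hedge Δ=1.0000, bond B=-36.0000.
  t=3,j=2: stock 57.4843 → up 60.3586 (V=23.9986), down 37.9397 (V=1.5797). Price 21.4844; hedge Δ=1.0000, bond B=-36.0000.
  t=3,j=3: stock 91.4524 → up 96.0250 (V=59.6650), down 60.3586 (V=23.9986). Price 55.4524; hedge Δ=1.0000, bond B=-36.0000.
  t=2,j=0: stock 34.4124 → up 36.1330 (V=0.1330), down 22.7122 (V=-13.2878). Price -1.2312; hedge Δ=1.0000, bond B=-35.6436.
  t=2,j=1: stock 54.7470 → up 57.4844 (V=21.4844), down 36.1330 (V=0.1330). Price 19.1034; hedge Δ=1.0000, bond B=-35.6436.
  t=2,j=2: stock 87.0975 → up 91.4524 (V=55.4524), down 57.4843 (V=21.4844). Price 51.4539; hedge Δ=1.0000, bond B=-35.6436.
  t=1,j=0: stock 52.1400 → up 54.7470 (V=19.1034), down 34.4124 (V=-1.2312). Price 16.8493; hedge Δ=1.0000, bond B=-35.2907.
  t=1,j=1: stock 82.9500 → up 87.0975 (V=51.4539), down 54.7470 (V=19.1034). Price 47.6593; hedge Δ=1.0000, bond B=-35.2907.
  t=0,j=0: stock 79.0000 → up 82.9500 (V=47.6593), down 52.1400 (V=16.8493). Price 44.0588; hedge Δ=1.0000, bond B=-34.9412.
The time-0 hedge costs 44.0588, which is the no-arbitrage price.

(0,0): Delta=1.0000 Bond=-34.9412
(1,0): Delta=1.0000 Bond=-35.2907
(1,1): Delta=1.0000 Bond=-35.2907
(2,0): Delta=1.0000 Bond=-35.6436
(2,1): Delta=1.0000 Bond=-35.6436
(2,2): Delta=1.0000 Bond=-35.6436
(3,0): Delta=1.0000 Bond=-36.0000
(3,1): Delta=1.0000 Bond=-36.0000
(3,2): Delta=1.0000 Bond=-36.0000
(3,3): Delta=1.0000 Bond=-36.0000
V0=44.0588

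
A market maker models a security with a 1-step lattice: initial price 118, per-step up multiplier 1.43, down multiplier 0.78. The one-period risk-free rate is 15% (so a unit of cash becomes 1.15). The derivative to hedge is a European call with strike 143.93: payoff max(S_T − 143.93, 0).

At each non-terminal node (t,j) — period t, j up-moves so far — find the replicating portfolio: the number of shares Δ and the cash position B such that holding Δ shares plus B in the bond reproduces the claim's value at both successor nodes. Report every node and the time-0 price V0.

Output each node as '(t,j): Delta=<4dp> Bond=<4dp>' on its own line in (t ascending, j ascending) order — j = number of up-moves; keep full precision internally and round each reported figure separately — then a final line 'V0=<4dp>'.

(0,0): Delta=0.3235 Bond=-25.8887
V0=12.2805

No-arbitrage ⇒ martingale measure with p* = (R−d)/(u−d) = 0.5692.
Terminal values V(1,·): V(1,0)=0.0000, V(1,1)=24.8100
(0,0): S=118.0000. Δ = (V_up−V_dn)/(S_up−S_dn) = (24.8100−0.0000)/(168.7400−92.0400) = 0.3235. V = [p*·24.8100 + (1−p*)·0.0000]/1.15 = 12.2805. B = V − Δ·S = -25.8887.
The time-0 hedge costs 12.2805, which is the no-arbitrage price.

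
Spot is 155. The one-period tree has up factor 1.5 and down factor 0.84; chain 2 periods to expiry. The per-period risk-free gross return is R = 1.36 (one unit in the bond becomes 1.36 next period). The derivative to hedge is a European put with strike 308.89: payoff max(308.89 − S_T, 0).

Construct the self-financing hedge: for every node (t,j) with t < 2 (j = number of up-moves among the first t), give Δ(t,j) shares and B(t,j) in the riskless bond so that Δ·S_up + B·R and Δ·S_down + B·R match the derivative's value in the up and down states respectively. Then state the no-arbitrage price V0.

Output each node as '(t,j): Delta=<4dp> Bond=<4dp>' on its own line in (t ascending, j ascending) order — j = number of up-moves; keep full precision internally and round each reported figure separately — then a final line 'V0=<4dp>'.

(0,0): Delta=-0.7743 Bond=145.3937
(1,0): Delta=-1.0000 Bond=227.1250
(1,1): Delta=-0.7402 Bond=189.8229
V0=25.3813

Risk-neutral probability p* = (R−d)/(u−d) = (1.36−0.84)/(1.5−0.84) = 0.7879.
Payoff layer (t=2): V(2,0)=199.5220, V(2,1)=113.5900, V(2,2)=0.0000
(1,0): S=130.2000. Δ = (V_up−V_dn)/(S_up−S_dn) = (113.5900−199.5220)/(195.3000−109.3680) = -1.0000. V = [p*·113.5900 + (1−p*)·199.5220]/1.36 = 96.9250. B = V − Δ·S = 227.1250.
(1,1): S=232.5000. Δ = (V_up−V_dn)/(S_up−S_dn) = (0.0000−113.5900)/(348.7500−195.3000) = -0.7402. V = [p*·0.0000 + (1−p*)·113.5900]/1.36 = 17.7168. B = V − Δ·S = 189.8229.
(0,0): S=155.0000. Δ = (V_up−V_dn)/(S_up−S_dn) = (17.7168−96.9250)/(232.5000−130.2000) = -0.7743. V = [p*·17.7168 + (1−p*)·96.9250]/1.36 = 25.3813. B = V − Δ·S = 145.3937.
Check: Δ(0,0)·S0 + B(0,0) = 25.3813 = V0.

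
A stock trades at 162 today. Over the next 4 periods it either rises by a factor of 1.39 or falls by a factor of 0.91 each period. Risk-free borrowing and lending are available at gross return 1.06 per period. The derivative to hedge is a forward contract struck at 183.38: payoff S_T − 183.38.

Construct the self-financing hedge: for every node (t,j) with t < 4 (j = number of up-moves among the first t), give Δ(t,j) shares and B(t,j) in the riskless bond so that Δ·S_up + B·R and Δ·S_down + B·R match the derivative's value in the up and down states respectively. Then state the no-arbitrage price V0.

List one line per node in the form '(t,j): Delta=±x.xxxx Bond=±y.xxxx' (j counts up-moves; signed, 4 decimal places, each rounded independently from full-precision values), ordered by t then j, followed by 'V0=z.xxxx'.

(0,0): Delta=1.0000 Bond=-145.2541
(1,0): Delta=1.0000 Bond=-153.9694
(1,1): Delta=1.0000 Bond=-153.9694
(2,0): Delta=1.0000 Bond=-163.2075
(2,1): Delta=1.0000 Bond=-163.2075
(2,2): Delta=1.0000 Bond=-163.2075
(3,0): Delta=1.0000 Bond=-173.0000
(3,1): Delta=1.0000 Bond=-173.0000
(3,2): Delta=1.0000 Bond=-173.0000
(3,3): Delta=1.0000 Bond=-173.0000
V0=16.7459

No-arbitrage ⇒ martingale measure with p* = (R−d)/(u−d) = 0.3125.
Terminal values V(4,·): V(4,0)=-72.2886, V(4,1)=-13.6909, V(4,2)=75.8155, V(4,3)=212.5340, V(4,4)=421.3677
Node (3,0) S=122.0785: V=(p*·-13.6909+(1−p*)·-72.2886)/1.06=-50.9215; Δ=(-13.6909−-72.2886)/(169.6891−111.0914)=1.0000; B=V−Δ·S=-173.0000
Node (3,1) S=186.4716: V=(p*·75.8155+(1−p*)·-13.6909)/1.06=13.4716; Δ=(75.8155−-13.6909)/(259.1955−169.6891)=1.0000; B=V−Δ·S=-173.0000
Node (3,2) S=284.8302: V=(p*·212.5340+(1−p*)·75.8155)/1.06=111.8302; Δ=(212.5340−75.8155)/(395.9140−259.1955)=1.0000; B=V−Δ·S=-173.0000
Node (3,3) S=435.0703: V=(p*·421.3677+(1−p*)·212.5340)/1.06=262.0703; Δ=(421.3677−212.5340)/(604.7477−395.9140)=1.0000; B=V−Δ·S=-173.0000
Node (2,0) S=134.1522: V=(p*·13.4716+(1−p*)·-50.9215)/1.06=-29.0553; Δ=(13.4716−-50.9215)/(186.4716−122.0785)=1.0000; B=V−Δ·S=-163.2075
Node (2,1) S=204.9138: V=(p*·111.8302+(1−p*)·13.4716)/1.06=41.7063; Δ=(111.8302−13.4716)/(284.8302−186.4716)=1.0000; B=V−Δ·S=-163.2075
Node (2,2) S=313.0002: V=(p*·262.0703+(1−p*)·111.8302)/1.06=149.7927; Δ=(262.0703−111.8302)/(435.0703−284.8302)=1.0000; B=V−Δ·S=-163.2075
Node (1,0) S=147.4200: V=(p*·41.7063+(1−p*)·-29.0553)/1.06=-6.5494; Δ=(41.7063−-29.0553)/(204.9138−134.1522)=1.0000; B=V−Δ·S=-153.9694
Node (1,1) S=225.1800: V=(p*·149.7927+(1−p*)·41.7063)/1.06=71.2106; Δ=(149.7927−41.7063)/(313.0002−204.9138)=1.0000; B=V−Δ·S=-153.9694
Node (0,0) S=162.0000: V=(p*·71.2106+(1−p*)·-6.5494)/1.06=16.7459; Δ=(71.2106−-6.5494)/(225.1800−147.4200)=1.0000; B=V−Δ·S=-145.2541
Check: Δ(0,0)·S0 + B(0,0) = 16.7459 = V0.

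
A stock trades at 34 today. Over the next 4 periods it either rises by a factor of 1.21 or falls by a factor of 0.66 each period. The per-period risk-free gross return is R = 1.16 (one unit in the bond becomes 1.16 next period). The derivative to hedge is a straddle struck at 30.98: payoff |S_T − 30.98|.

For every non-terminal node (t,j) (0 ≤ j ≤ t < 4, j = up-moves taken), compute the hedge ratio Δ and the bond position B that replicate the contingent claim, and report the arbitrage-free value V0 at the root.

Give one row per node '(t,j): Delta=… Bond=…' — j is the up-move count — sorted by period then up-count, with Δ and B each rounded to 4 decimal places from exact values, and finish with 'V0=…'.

(0,0): Delta=0.8409 Bond=-11.2213
(1,0): Delta=-0.1268 Bond=8.6984
(1,1): Delta=0.8937 Bond=-15.1882
(2,0): Delta=-1.0000 Bond=23.0232
(2,1): Delta=-0.0791 Bond=8.7969
(2,2): Delta=0.9468 Bond=-20.2598
(3,0): Delta=-1.0000 Bond=26.7069
(3,1): Delta=-1.0000 Bond=26.7069
(3,2): Delta=-0.0289 Bond=8.5541
(3,3): Delta=1.0000 Bond=-26.7069
V0=17.3705

Since d<R<u, set p* = (R−d)/(u−d) = 0.9091; price each node as the discounted p*-expectation of its children.
Terminal values V(4,·): V(4,0)=24.5286, V(4,1)=19.1524, V(4,2)=9.2961, V(4,3)=8.7738, V(4,4)=41.9020
Node (3,0) S=9.7749: V=(p*·19.1524+(1−p*)·24.5286)/1.16=16.9320; Δ=(19.1524−24.5286)/(11.8276−6.4514)=-1.0000; B=V−Δ·S=26.7069
Node (3,1) S=17.9206: V=(p*·9.2961+(1−p*)·19.1524)/1.16=8.7863; Δ=(9.2961−19.1524)/(21.6839−11.8276)=-1.0000; B=V−Δ·S=26.7069
Node (3,2) S=32.8544: V=(p*·8.7738+(1−p*)·9.2961)/1.16=7.6046; Δ=(8.7738−9.2961)/(39.7538−21.6839)=-0.0289; B=V−Δ·S=8.5541
Node (3,3) S=60.2331: V=(p*·41.9020+(1−p*)·8.7738)/1.16=33.5262; Δ=(41.9020−8.7738)/(72.8820−39.7538)=1.0000; B=V−Δ·S=-26.7069
Node (2,0) S=14.8104: V=(p*·8.7863+(1−p*)·16.9320)/1.16=8.2128; Δ=(8.7863−16.9320)/(17.9206−9.7749)=-1.0000; B=V−Δ·S=23.0232
Node (2,1) S=27.1524: V=(p*·7.6046+(1−p*)·8.7863)/1.16=6.6483; Δ=(7.6046−8.7863)/(32.8544−17.9206)=-0.0791; B=V−Δ·S=8.7969
Node (2,2) S=49.7794: V=(p*·33.5262+(1−p*)·7.6046)/1.16=26.8704; Δ=(33.5262−7.6046)/(60.2331−32.8544)=0.9468; B=V−Δ·S=-20.2598
Node (1,0) S=22.4400: V=(p*·6.6483+(1−p*)·8.2128)/1.16=5.8539; Δ=(6.6483−8.2128)/(27.1524−14.8104)=-0.1268; B=V−Δ·S=8.6984
Node (1,1) S=41.1400: V=(p*·26.8704+(1−p*)·6.6483)/1.16=21.5793; Δ=(26.8704−6.6483)/(49.7794−27.1524)=0.8937; B=V−Δ·S=-15.1882
Node (0,0) S=34.0000: V=(p*·21.5793+(1−p*)·5.8539)/1.16=17.3705; Δ=(21.5793−5.8539)/(41.1400−22.4400)=0.8409; B=V−Δ·S=-11.2213
Self-financing check: at every node Δ·S+B equals the discounted successor values.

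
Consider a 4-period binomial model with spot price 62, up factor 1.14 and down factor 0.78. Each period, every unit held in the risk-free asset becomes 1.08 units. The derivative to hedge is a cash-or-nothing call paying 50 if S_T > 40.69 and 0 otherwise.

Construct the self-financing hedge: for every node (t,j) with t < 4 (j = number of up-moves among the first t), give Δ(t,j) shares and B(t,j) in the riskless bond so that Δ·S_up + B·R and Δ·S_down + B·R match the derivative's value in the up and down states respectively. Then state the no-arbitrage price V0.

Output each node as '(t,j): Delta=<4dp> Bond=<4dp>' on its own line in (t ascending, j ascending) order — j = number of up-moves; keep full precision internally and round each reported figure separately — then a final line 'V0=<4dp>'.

(0,0): Delta=0.1235 Bond=28.4994
(1,0): Delta=0.6840 Bond=3.6751
(1,1): Delta=0.0468 Bond=36.2002
(2,0): Delta=2.8411 Bond=-77.3986
(2,1): Delta=0.3888 Bond=20.2427
(2,2): Delta=0.0000 Bond=42.8669
(3,0): Delta=0.0000 Bond=0.0000
(3,1): Delta=3.2298 Bond=-100.3086
(3,2): Delta=0.0000 Bond=46.2963
(3,3): Delta=0.0000 Bond=46.2963
V0=36.1560

Risk-neutral probability p* = (R−d)/(u−d) = (1.08−0.78)/(1.14−0.78) = 0.8333.
At expiry t=4: V(4,0)=0.0000, V(4,1)=0.0000, V(4,2)=50.0000, V(4,3)=50.0000, V(4,4)=50.0000
Node (3,0) S=29.4222: V=(p*·0.0000+(1−p*)·0.0000)/1.08=0.0000; Δ=(0.0000−0.0000)/(33.5413−22.9493)=0.0000; B=V−Δ·S=0.0000
Node (3,1) S=43.0017: V=(p*·50.0000+(1−p*)·0.0000)/1.08=38.5802; Δ=(50.0000−0.0000)/(49.0220−33.5413)=3.2298; B=V−Δ·S=-100.3086
Node (3,2) S=62.8487: V=(p*·50.0000+(1−p*)·50.0000)/1.08=46.2963; Δ=(50.0000−50.0000)/(71.6475−49.0220)=0.0000; B=V−Δ·S=46.2963
Node (3,3) S=91.8557: V=(p*·50.0000+(1−p*)·50.0000)/1.08=46.2963; Δ=(50.0000−50.0000)/(104.7155−71.6475)=0.0000; B=V−Δ·S=46.2963
Node (2,0) S=37.7208: V=(p*·38.5802+(1−p*)·0.0000)/1.08=29.7687; Δ=(38.5802−0.0000)/(43.0017−29.4222)=2.8411; B=V−Δ·S=-77.3986
Node (2,1) S=55.1304: V=(p*·46.2963+(1−p*)·38.5802)/1.08=41.6762; Δ=(46.2963−38.5802)/(62.8487−43.0017)=0.3888; B=V−Δ·S=20.2427
Node (2,2) S=80.5752: V=(p*·46.2963+(1−p*)·46.2963)/1.08=42.8669; Δ=(46.2963−46.2963)/(91.8557−62.8487)=0.0000; B=V−Δ·S=42.8669
Node (1,0) S=48.3600: V=(p*·41.6762+(1−p*)·29.7687)/1.08=36.7515; Δ=(41.6762−29.7687)/(55.1304−37.7208)=0.6840; B=V−Δ·S=3.6751
Node (1,1) S=70.6800: V=(p*·42.8669+(1−p*)·41.6762)/1.08=39.5079; Δ=(42.8669−41.6762)/(80.5752−55.1304)=0.0468; B=V−Δ·S=36.2002
Node (0,0) S=62.0000: V=(p*·39.5079+(1−p*)·36.7515)/1.08=36.1560; Δ=(39.5079−36.7515)/(70.6800−48.3600)=0.1235; B=V−Δ·S=28.4994
Self-financing check: at every node Δ·S+B equals the discounted successor values.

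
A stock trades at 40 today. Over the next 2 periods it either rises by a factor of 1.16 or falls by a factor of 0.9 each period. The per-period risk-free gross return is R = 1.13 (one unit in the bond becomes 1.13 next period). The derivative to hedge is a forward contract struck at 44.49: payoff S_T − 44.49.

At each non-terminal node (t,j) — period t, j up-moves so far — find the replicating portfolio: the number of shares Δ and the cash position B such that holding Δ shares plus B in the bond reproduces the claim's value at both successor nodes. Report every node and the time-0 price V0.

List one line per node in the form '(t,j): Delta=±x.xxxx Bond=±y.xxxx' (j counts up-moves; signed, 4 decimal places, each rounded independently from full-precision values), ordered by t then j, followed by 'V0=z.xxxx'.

(0,0): Delta=1.0000 Bond=-34.8422
(1,0): Delta=1.0000 Bond=-39.3717
(1,1): Delta=1.0000 Bond=-39.3717
V0=5.1578

No-arbitrage ⇒ martingale measure with p* = (R−d)/(u−d) = 0.8846.
Terminal values V(2,·): V(2,0)=-12.0900, V(2,1)=-2.7300, V(2,2)=9.3340
  t=1,j=0: stock 36.0000 → up 41.7600 (V=-2.7300), down 32.4000 (V=-12.0900). Price -3.3717; hedge Δ=1.0000, bond B=-39.3717.
  t=1,j=1: stock 46.4000 → up 53.8240 (V=9.3340), down 41.7600 (V=-2.7300). Price 7.0283; hedge Δ=1.0000, bond B=-39.3717.
  t=0,j=0: stock 40.0000 → up 46.4000 (V=7.0283), down 36.0000 (V=-3.3717). Price 5.1578; hedge Δ=1.0000, bond B=-34.8422.
Check: Δ(0,0)·S0 + B(0,0) = 5.1578 = V0.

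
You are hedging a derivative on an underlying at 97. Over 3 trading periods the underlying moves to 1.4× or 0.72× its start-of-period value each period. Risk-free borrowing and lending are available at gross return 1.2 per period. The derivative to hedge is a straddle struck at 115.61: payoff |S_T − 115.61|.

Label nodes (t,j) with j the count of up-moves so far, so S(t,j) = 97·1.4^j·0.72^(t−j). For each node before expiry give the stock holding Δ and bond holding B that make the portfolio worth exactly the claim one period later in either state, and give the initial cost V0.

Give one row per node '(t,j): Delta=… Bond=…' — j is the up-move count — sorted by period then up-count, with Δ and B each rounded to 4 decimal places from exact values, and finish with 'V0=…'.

(0,0): Delta=0.5424 Bond=-10.5951
(1,0): Delta=-0.4729 Bond=58.1985
(1,1): Delta=0.7600 Bond=-42.2610
(2,0): Delta=-1.0000 Bond=96.3417
(2,1): Delta=-0.3600 Bond=58.7951
(2,2): Delta=1.0000 Bond=-96.3417
V0=42.0202

Since d<R<u, set p* = (R−d)/(u−d) = 0.7059; price each node as the discounted p*-expectation of its children.
Terminal payoffs: V(3,0)=79.4049, V(3,1)=45.2113, V(3,2)=21.2764, V(3,3)=150.5580
(2,0): S=50.2848. Δ = (V_up−V_dn)/(S_up−S_dn) = (45.2113−79.4049)/(70.3987−36.2051) = -1.0000. V = [p*·45.2113 + (1−p*)·79.4049]/1.2 = 46.0569. B = V − Δ·S = 96.3417.
(2,1): S=97.7760. Δ = (V_up−V_dn)/(S_up−S_dn) = (21.2764−45.2113)/(136.8864−70.3987) = -0.3600. V = [p*·21.2764 + (1−p*)·45.2113]/1.2 = 23.5967. B = V − Δ·S = 58.7951.
(2,2): S=190.1200. Δ = (V_up−V_dn)/(S_up−S_dn) = (150.5580−21.2764)/(266.1680−136.8864) = 1.0000. V = [p*·150.5580 + (1−p*)·21.2764]/1.2 = 93.7783. B = V − Δ·S = -96.3417.
(1,0): S=69.8400. Δ = (V_up−V_dn)/(S_up−S_dn) = (23.5967−46.0569)/(97.7760−50.2848) = -0.4729. V = [p*·23.5967 + (1−p*)·46.0569]/1.2 = 25.1689. B = V − Δ·S = 58.1985.
(1,1): S=135.8000. Δ = (V_up−V_dn)/(S_up−S_dn) = (93.7783−23.5967)/(190.1200−97.7760) = 0.7600. V = [p*·93.7783 + (1−p*)·23.5967]/1.2 = 60.9472. B = V − Δ·S = -42.2610.
(0,0): S=97.0000. Δ = (V_up−V_dn)/(S_up−S_dn) = (60.9472−25.1689)/(135.8000−69.8400) = 0.5424. V = [p*·60.9472 + (1−p*)·25.1689]/1.2 = 42.0202. B = V − Δ·S = -10.5951.
Each (Δ,B) replicates both successor values, so the strategy is self-financing and V0 is arbitrage-free.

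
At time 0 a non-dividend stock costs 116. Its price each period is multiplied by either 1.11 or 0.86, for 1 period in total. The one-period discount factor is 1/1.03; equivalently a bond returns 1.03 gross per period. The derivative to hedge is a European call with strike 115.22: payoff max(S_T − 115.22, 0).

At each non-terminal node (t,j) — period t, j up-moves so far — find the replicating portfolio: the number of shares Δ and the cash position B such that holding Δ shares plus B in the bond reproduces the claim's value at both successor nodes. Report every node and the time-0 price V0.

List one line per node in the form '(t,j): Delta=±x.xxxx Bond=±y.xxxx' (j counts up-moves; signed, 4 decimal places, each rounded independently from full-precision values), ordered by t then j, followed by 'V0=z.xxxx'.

Risk-neutral probability p* = (R−d)/(u−d) = (1.03−0.86)/(1.11−0.86) = 0.6800.
At expiry t=1: V(1,0)=0.0000, V(1,1)=13.5400
  t=0,j=0: stock 116.0000 → up 128.7600 (V=13.5400), down 99.7600 (V=0.0000). Price 8.9390; hedge Δ=0.4669, bond B=-45.2210.
Root portfolio cost Δ·116+B reproduces V0=8.9390.

(0,0): Delta=0.4669 Bond=-45.2210
V0=8.9390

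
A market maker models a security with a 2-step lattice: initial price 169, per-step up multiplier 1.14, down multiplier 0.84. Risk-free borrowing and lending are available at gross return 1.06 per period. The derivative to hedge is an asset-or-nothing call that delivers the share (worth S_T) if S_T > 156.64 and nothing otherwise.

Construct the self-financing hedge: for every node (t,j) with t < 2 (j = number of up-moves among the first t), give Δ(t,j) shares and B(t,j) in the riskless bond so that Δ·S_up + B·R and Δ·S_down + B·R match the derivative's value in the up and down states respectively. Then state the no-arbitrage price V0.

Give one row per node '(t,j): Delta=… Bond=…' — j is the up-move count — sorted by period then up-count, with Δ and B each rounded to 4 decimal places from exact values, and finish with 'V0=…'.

(0,0): Delta=1.5917 Bond=-107.5439
(1,0): Delta=3.8000 Bond=-427.4871
(1,1): Delta=1.0000 Bond=0.0000
V0=161.4531

The replicating-portfolio and risk-neutral prices coincide; use p* = (1.06−0.84)/(1.14−0.84) = 0.7333 for the latter.
Payoff layer (t=2): V(2,0)=0.0000, V(2,1)=161.8344, V(2,2)=219.6324
Node (1,0) S=141.9600: V=(p*·161.8344+(1−p*)·0.0000)/1.06=111.9609; Δ=(161.8344−0.0000)/(161.8344−119.2464)=3.8000; B=V−Δ·S=-427.4871
Node (1,1) S=192.6600: V=(p*·219.6324+(1−p*)·161.8344)/1.06=192.6600; Δ=(219.6324−161.8344)/(219.6324−161.8344)=1.0000; B=V−Δ·S=0.0000
Node (0,0) S=169.0000: V=(p*·192.6600+(1−p*)·111.9609)/1.06=161.4531; Δ=(192.6600−111.9609)/(192.6600−141.9600)=1.5917; B=V−Δ·S=-107.5439
Root portfolio cost Δ·169+B reproduces V0=161.4531.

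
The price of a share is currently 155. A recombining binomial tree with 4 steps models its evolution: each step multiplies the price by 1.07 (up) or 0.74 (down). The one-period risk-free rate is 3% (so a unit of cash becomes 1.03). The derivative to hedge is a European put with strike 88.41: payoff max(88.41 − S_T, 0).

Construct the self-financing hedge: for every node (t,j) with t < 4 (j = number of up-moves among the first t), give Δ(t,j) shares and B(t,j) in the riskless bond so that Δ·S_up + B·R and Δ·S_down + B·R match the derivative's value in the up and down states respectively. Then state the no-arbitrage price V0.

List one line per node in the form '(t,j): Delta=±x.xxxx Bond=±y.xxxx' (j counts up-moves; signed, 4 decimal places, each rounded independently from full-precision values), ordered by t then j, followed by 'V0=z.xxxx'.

(0,0): Delta=-0.0154 Bond=2.5060
(1,0): Delta=-0.1201 Bond=14.5925
(1,1): Delta=-0.0054 Bond=0.9244
(2,0): Delta=-0.7330 Bond=67.0506
(2,1): Delta=-0.0616 Bond=7.8551
(2,2): Delta=0.0000 Bond=0.0000
(3,0): Delta=-1.0000 Bond=85.8350
(3,1): Delta=-0.7075 Bond=66.7486
(3,2): Delta=0.0000 Bond=0.0000
(3,3): Delta=0.0000 Bond=0.0000
V0=0.1260

No-arbitrage ⇒ martingale measure with p* = (R−d)/(u−d) = 0.8788.
Terminal values V(4,·): V(4,0)=41.9308, V(4,1)=21.2036, V(4,2)=0.0000, V(4,3)=0.0000, V(4,4)=0.0000
(3,0): S=62.8097. Δ = (V_up−V_dn)/(S_up−S_dn) = (21.2036−41.9308)/(67.2064−46.4792) = -1.0000. V = [p*·21.2036 + (1−p*)·41.9308]/1.03 = 23.0252. B = V − Δ·S = 85.8350.
(3,1): S=90.8195. Δ = (V_up−V_dn)/(S_up−S_dn) = (0.0000−21.2036)/(97.1768−67.2064) = -0.7075. V = [p*·0.0000 + (1−p*)·21.2036]/1.03 = 2.4953. B = V − Δ·S = 66.7486.
(3,2): S=131.3200. Δ = (V_up−V_dn)/(S_up−S_dn) = (0.0000−0.0000)/(140.5124−97.1768) = 0.0000. V = [p*·0.0000 + (1−p*)·0.0000]/1.03 = 0.0000. B = V − Δ·S = 0.0000.
(3,3): S=189.8817. Δ = (V_up−V_dn)/(S_up−S_dn) = (0.0000−0.0000)/(203.1734−140.5124) = 0.0000. V = [p*·0.0000 + (1−p*)·0.0000]/1.03 = 0.0000. B = V − Δ·S = 0.0000.
(2,0): S=84.8780. Δ = (V_up−V_dn)/(S_up−S_dn) = (2.4953−23.0252)/(90.8195−62.8097) = -0.7330. V = [p*·2.4953 + (1−p*)·23.0252]/1.03 = 4.8386. B = V − Δ·S = 67.0506.
(2,1): S=122.7290. Δ = (V_up−V_dn)/(S_up−S_dn) = (0.0000−2.4953)/(131.3200−90.8195) = -0.0616. V = [p*·0.0000 + (1−p*)·2.4953]/1.03 = 0.2936. B = V − Δ·S = 7.8551.
(2,2): S=177.4595. Δ = (V_up−V_dn)/(S_up−S_dn) = (0.0000−0.0000)/(189.8817−131.3200) = 0.0000. V = [p*·0.0000 + (1−p*)·0.0000]/1.03 = 0.0000. B = V − Δ·S = 0.0000.
(1,0): S=114.7000. Δ = (V_up−V_dn)/(S_up−S_dn) = (0.2936−4.8386)/(122.7290−84.8780) = -0.1201. V = [p*·0.2936 + (1−p*)·4.8386]/1.03 = 0.8200. B = V − Δ·S = 14.5925.
(1,1): S=165.8500. Δ = (V_up−V_dn)/(S_up−S_dn) = (0.0000−0.2936)/(177.4595−122.7290) = -0.0054. V = [p*·0.0000 + (1−p*)·0.2936]/1.03 = 0.0346. B = V − Δ·S = 0.9244.
(0,0): S=155.0000. Δ = (V_up−V_dn)/(S_up−S_dn) = (0.0346−0.8200)/(165.8500−114.7000) = -0.0154. V = [p*·0.0346 + (1−p*)·0.8200]/1.03 = 0.1260. B = V − Δ·S = 2.5060.
Each (Δ,B) replicates both successor values, so the strategy is self-financing and V0 is arbitrage-free.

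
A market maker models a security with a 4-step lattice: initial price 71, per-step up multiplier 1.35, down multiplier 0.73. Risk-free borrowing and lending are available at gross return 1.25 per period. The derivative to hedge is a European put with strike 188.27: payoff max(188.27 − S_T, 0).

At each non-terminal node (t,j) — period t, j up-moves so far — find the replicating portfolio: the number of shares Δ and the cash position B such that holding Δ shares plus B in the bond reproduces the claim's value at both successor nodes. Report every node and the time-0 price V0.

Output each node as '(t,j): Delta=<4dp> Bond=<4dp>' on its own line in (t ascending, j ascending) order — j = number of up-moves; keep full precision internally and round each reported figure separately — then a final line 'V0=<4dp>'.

(0,0): Delta=-0.6737 Bond=63.5841
(1,0): Delta=-1.0000 Bond=96.3942
(1,1): Delta=-0.6397 Bond=76.2274
(2,0): Delta=-1.0000 Bond=120.4928
(2,1): Delta=-1.0000 Bond=120.4928
(2,2): Delta=-0.6023 Bond=90.4364
(3,0): Delta=-1.0000 Bond=150.6160
(3,1): Delta=-1.0000 Bond=150.6160
(3,2): Delta=-1.0000 Bond=150.6160
(3,3): Delta=-0.5609 Bond=105.8204
V0=15.7541

No-arbitrage ⇒ martingale measure with p* = (R−d)/(u−d) = 0.8387.
At expiry t=4: V(4,0)=168.1072, V(4,1)=150.9827, V(4,2)=119.3141, V(4,3)=60.7488, V(4,4)=0.0000
(3,0): S=27.6202. Δ = (V_up−V_dn)/(S_up−S_dn) = (150.9827−168.1072)/(37.2873−20.1628) = -1.0000. V = [p*·150.9827 + (1−p*)·168.1072]/1.25 = 122.9958. B = V − Δ·S = 150.6160.
(3,1): S=51.0785. Δ = (V_up−V_dn)/(S_up−S_dn) = (119.3141−150.9827)/(68.9559−37.2873) = -1.0000. V = [p*·119.3141 + (1−p*)·150.9827]/1.25 = 99.5375. B = V − Δ·S = 150.6160.
(3,2): S=94.4602. Δ = (V_up−V_dn)/(S_up−S_dn) = (60.7488−119.3141)/(127.5212−68.9559) = -1.0000. V = [p*·60.7488 + (1−p*)·119.3141]/1.25 = 56.1558. B = V − Δ·S = 150.6160.
(3,3): S=174.6866. Δ = (V_up−V_dn)/(S_up−S_dn) = (0.0000−60.7488)/(235.8269−127.5212) = -0.5609. V = [p*·0.0000 + (1−p*)·60.7488]/1.25 = 7.8386. B = V − Δ·S = 105.8204.
(2,0): S=37.8359. Δ = (V_up−V_dn)/(S_up−S_dn) = (99.5375−122.9958)/(51.0785−27.6202) = -1.0000. V = [p*·99.5375 + (1−p*)·122.9958]/1.25 = 82.6569. B = V − Δ·S = 120.4928.
(2,1): S=69.9705. Δ = (V_up−V_dn)/(S_up−S_dn) = (56.1558−99.5375)/(94.4602−51.0785) = -1.0000. V = [p*·56.1558 + (1−p*)·99.5375]/1.25 = 50.5223. B = V − Δ·S = 120.4928.
(2,2): S=129.3975. Δ = (V_up−V_dn)/(S_up−S_dn) = (7.8386−56.1558)/(174.6866−94.4602) = -0.6023. V = [p*·7.8386 + (1−p*)·56.1558]/1.25 = 12.5053. B = V − Δ·S = 90.4364.
(1,0): S=51.8300. Δ = (V_up−V_dn)/(S_up−S_dn) = (50.5223−82.6569)/(69.9705−37.8359) = -1.0000. V = [p*·50.5223 + (1−p*)·82.6569]/1.25 = 44.5642. B = V − Δ·S = 96.3942.
(1,1): S=95.8500. Δ = (V_up−V_dn)/(S_up−S_dn) = (12.5053−50.5223)/(129.3975−69.9705) = -0.6397. V = [p*·12.5053 + (1−p*)·50.5223]/1.25 = 14.9097. B = V − Δ·S = 76.2274.
(0,0): S=71.0000. Δ = (V_up−V_dn)/(S_up−S_dn) = (14.9097−44.5642)/(95.8500−51.8300) = -0.6737. V = [p*·14.9097 + (1−p*)·44.5642]/1.25 = 15.7541. B = V − Δ·S = 63.5841.
The time-0 hedge costs 15.7541, which is the no-arbitrage price.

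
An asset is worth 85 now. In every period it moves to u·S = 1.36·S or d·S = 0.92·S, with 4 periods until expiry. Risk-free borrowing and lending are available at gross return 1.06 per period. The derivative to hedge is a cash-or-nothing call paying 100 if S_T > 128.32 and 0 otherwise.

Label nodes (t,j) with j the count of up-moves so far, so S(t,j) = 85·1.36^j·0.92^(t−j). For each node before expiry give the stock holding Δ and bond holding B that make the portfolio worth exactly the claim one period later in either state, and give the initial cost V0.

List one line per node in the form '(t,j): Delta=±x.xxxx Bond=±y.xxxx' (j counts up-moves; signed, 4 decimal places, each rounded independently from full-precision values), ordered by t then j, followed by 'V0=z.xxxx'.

Under the risk-neutral measure, an up-move has probability p* = (R−d)/(u−d) = 0.3182 and values discount at R = 1.06.
Terminal values V(4,·): V(4,0)=0.0000, V(4,1)=0.0000, V(4,2)=100.0000, V(4,3)=100.0000, V(4,4)=100.0000
Node (3,0) S=66.1885: V=(p*·0.0000+(1−p*)·0.0000)/1.06=0.0000; Δ=(0.0000−0.0000)/(90.0163−60.8934)=0.0000; B=V−Δ·S=0.0000
Node (3,1) S=97.8438: V=(p*·100.0000+(1−p*)·0.0000)/1.06=30.0172; Δ=(100.0000−0.0000)/(133.0676−90.0163)=2.3228; B=V−Δ·S=-197.2556
Node (3,2) S=144.6387: V=(p*·100.0000+(1−p*)·100.0000)/1.06=94.3396; Δ=(100.0000−100.0000)/(196.7087−133.0676)=0.0000; B=V−Δ·S=94.3396
Node (3,3) S=213.8138: V=(p*·100.0000+(1−p*)·100.0000)/1.06=94.3396; Δ=(100.0000−100.0000)/(290.7867−196.7087)=0.0000; B=V−Δ·S=94.3396
Node (2,0) S=71.9440: V=(p*·30.0172+(1−p*)·0.0000)/1.06=9.0103; Δ=(30.0172−0.0000)/(97.8438−66.1885)=0.9482; B=V−Δ·S=-59.2105
Node (2,1) S=106.3520: V=(p*·94.3396+(1−p*)·30.0172)/1.06=47.6258; Δ=(94.3396−30.0172)/(144.6387−97.8438)=1.3746; B=V−Δ·S=-98.5616
Node (2,2) S=157.2160: V=(p*·94.3396+(1−p*)·94.3396)/1.06=88.9996; Δ=(94.3396−94.3396)/(213.8138−144.6387)=0.0000; B=V−Δ·S=88.9996
Node (1,0) S=78.2000: V=(p*·47.6258+(1−p*)·9.0103)/1.06=20.0916; Δ=(47.6258−9.0103)/(106.3520−71.9440)=1.1223; B=V−Δ·S=-67.6710
Node (1,1) S=115.6000: V=(p*·88.9996+(1−p*)·47.6258)/1.06=57.3493; Δ=(88.9996−47.6258)/(157.2160−106.3520)=0.8134; B=V−Δ·S=-36.6821
Node (0,0) S=85.0000: V=(p*·57.3493+(1−p*)·20.0916)/1.06=30.1380; Δ=(57.3493−20.0916)/(115.6000−78.2000)=0.9962; B=V−Δ·S=-54.5386
Each (Δ,B) replicates both successor values, so the strategy is self-financing and V0 is arbitrage-free.

(0,0): Delta=0.9962 Bond=-54.5386
(1,0): Delta=1.1223 Bond=-67.6710
(1,1): Delta=0.8134 Bond=-36.6821
(2,0): Delta=0.9482 Bond=-59.2105
(2,1): Delta=1.3746 Bond=-98.5616
(2,2): Delta=0.0000 Bond=88.9996
(3,0): Delta=0.0000 Bond=0.0000
(3,1): Delta=2.3228 Bond=-197.2556
(3,2): Delta=0.0000 Bond=94.3396
(3,3): Delta=0.0000 Bond=94.3396
V0=30.1380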